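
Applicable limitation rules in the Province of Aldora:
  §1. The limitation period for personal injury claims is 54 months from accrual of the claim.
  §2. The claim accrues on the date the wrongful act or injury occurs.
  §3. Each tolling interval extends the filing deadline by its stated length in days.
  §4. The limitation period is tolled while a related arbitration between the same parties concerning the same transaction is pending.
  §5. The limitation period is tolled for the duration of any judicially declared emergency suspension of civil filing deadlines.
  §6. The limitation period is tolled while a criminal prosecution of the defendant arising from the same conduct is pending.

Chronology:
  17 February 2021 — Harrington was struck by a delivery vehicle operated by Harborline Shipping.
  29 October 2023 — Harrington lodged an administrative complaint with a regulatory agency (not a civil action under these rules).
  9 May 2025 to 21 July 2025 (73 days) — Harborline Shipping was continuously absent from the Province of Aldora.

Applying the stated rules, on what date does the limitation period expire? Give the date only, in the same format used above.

The claim accrued on 17 February 2021, when the wrongful act occurred.
54 months from 17 February 2021 is 17 August 2025.
No stated provision tolls the period for the defendant's absence, so the interval from 9 May 2025 to 21 July 2025 has no effect on the deadline.
The other events in the timeline have no effect on the limitation period under the stated rules.

17 August 2025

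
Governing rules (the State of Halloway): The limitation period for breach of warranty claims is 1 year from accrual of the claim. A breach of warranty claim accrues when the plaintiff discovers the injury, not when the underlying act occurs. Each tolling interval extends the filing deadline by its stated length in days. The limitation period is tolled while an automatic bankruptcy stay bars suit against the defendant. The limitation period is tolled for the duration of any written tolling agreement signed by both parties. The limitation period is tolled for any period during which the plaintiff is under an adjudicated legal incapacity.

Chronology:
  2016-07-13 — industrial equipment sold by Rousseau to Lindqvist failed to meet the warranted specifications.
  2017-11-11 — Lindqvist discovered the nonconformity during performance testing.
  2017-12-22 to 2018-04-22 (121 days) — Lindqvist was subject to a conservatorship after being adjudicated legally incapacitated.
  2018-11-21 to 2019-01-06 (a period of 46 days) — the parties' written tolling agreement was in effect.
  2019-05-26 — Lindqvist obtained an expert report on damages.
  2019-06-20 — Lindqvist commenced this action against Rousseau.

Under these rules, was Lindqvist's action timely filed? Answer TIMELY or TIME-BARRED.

TIME-BARRED

The claim did not accrue until Lindqvist discovered the injury on 2017-11-11; the 2016-07-13 act date does not start the clock under the stated rule.
Adding the 1 year base period to 2017-11-11 gives a deadline of 2018-11-11, before any tolling.
Because the plaintiff's legal incapacity ran from 2017-12-22 to 2018-04-22, the deadline is extended by 121 days to 2019-03-12.
The period was tolled for 46 days by the written tolling agreement (2018-11-21 to 2019-01-06), pushing the deadline to 2019-04-27.
None of the other events listed affects the running of the period under the stated rules.
Lindqvist filed on 2019-06-20, after the 2019-04-27 deadline, so the action is time-barred.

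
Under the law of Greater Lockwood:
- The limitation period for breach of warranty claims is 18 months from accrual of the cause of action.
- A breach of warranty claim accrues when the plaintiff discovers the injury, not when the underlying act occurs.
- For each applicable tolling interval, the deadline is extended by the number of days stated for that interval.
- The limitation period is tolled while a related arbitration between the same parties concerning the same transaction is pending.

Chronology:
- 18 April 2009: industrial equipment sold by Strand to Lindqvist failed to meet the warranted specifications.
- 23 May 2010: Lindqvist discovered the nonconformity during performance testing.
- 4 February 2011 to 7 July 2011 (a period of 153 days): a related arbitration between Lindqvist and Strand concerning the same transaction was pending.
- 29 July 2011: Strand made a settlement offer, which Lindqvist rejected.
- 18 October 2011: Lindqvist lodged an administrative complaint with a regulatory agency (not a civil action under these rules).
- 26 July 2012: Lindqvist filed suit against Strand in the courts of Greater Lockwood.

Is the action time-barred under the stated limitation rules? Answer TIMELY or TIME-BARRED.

Under the discovery rule, the claim accrued on 23 May 2010, when Lindqvist discovered the injury — not on the 18 April 2009 date of the underlying act.
Adding the 18 months base period to 23 May 2010 gives a deadline of 23 November 2011, before any tolling.
The pending related arbitration from 4 February 2011 to 7 July 2011 tolled the period for 153 days, extending the deadline to 24 April 2012.
None of the other events listed affects the running of the period under the stated rules.
Lindqvist filed on 26 July 2012, after the 24 April 2012 deadline, so the action is time-barred.

TIME-BARRED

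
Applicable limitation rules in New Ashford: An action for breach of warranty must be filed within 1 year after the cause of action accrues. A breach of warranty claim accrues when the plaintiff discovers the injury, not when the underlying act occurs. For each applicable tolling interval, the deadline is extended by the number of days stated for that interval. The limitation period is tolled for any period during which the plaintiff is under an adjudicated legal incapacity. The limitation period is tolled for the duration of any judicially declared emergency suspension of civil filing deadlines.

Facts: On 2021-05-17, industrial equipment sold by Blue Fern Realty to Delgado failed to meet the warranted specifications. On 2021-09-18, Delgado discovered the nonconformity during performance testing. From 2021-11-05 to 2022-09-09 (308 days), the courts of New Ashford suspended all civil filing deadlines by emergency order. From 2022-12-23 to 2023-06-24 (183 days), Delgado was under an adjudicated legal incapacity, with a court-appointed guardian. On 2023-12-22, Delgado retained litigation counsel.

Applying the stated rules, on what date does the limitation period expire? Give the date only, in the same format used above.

Under the discovery rule, the claim accrued on 2021-09-18, when Delgado discovered the injury — not on the 2021-05-17 date of the underlying act.
Adding the 1 year base period to 2021-09-18 gives a deadline of 2022-09-18, before any tolling.
The emergency suspension of filing deadlines from 2021-11-05 to 2022-09-09 tolled the period for 308 days, extending the deadline to 2023-07-23.
The period was tolled for 183 days by the plaintiff's legal incapacity (2022-12-23 to 2023-06-24), pushing the deadline to 2024-01-22.
Nothing else in the chronology tolls or restarts the period.

2024-01-22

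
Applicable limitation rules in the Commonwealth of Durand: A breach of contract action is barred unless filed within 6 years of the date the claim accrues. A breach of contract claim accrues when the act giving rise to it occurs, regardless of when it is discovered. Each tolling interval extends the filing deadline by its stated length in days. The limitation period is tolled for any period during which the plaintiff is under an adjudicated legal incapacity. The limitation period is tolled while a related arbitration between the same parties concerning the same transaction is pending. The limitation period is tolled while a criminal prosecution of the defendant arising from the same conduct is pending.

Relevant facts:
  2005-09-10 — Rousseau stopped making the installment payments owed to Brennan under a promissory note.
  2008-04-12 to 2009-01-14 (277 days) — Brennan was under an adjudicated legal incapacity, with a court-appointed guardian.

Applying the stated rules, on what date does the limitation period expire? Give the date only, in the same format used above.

2012-06-13

The claim accrued on 2005-09-10, when the wrongful act occurred.
6 years from 2005-09-10 is 2011-09-10.
Because the plaintiff's legal incapacity ran from 2008-04-12 to 2009-01-14, the deadline is extended by 277 days to 2012-06-13.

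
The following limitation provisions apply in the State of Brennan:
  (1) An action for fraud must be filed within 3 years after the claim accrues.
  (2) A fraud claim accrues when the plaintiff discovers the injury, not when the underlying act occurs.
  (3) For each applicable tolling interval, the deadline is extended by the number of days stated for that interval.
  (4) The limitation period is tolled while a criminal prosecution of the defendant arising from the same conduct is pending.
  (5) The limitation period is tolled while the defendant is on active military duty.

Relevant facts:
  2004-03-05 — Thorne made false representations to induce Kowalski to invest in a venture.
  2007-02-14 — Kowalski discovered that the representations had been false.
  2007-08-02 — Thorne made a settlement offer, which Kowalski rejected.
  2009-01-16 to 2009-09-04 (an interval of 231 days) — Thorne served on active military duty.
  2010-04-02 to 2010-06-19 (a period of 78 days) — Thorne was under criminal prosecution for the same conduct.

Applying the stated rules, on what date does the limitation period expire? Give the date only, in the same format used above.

Accrual is tied to discovery, so the period began on 2007-02-14 rather than on 2004-03-05 when the act occurred.
Adding the 3 years base period to 2007-02-14 gives a deadline of 2010-02-14, before any tolling.
The period was tolled for 231 days by the defendant's active military service (2009-01-16 to 2009-09-04), pushing the deadline to 2010-10-03.
Because the pending criminal prosecution ran from 2010-04-02 to 2010-06-19, the deadline is extended by 78 days to 2010-12-20.
Nothing else in the chronology tolls or restarts the period.

2010-12-20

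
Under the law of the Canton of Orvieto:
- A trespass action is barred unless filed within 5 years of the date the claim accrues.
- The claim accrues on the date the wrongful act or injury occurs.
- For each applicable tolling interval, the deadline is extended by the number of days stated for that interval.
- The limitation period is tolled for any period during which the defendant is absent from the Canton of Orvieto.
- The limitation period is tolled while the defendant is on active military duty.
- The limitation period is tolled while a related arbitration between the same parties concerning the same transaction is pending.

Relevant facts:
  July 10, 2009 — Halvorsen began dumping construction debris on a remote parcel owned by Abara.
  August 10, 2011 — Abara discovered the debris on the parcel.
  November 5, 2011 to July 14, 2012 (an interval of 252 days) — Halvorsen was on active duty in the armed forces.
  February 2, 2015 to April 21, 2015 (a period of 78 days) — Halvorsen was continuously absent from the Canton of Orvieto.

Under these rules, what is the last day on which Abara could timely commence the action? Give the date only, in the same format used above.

June 5, 2015

Because the rule ties accrual to occurrence, the claim accrued on July 10, 2009, not on the August 10, 2011 discovery date.
Adding the 5 years base period to July 10, 2009 gives a deadline of July 10, 2014, before any tolling.
Because the defendant's active military service ran from November 5, 2011 to July 14, 2012, the deadline is extended by 252 days to March 19, 2015.
Because the defendant's absence from the jurisdiction ran from February 2, 2015 to April 21, 2015, the deadline is extended by 78 days to June 5, 2015.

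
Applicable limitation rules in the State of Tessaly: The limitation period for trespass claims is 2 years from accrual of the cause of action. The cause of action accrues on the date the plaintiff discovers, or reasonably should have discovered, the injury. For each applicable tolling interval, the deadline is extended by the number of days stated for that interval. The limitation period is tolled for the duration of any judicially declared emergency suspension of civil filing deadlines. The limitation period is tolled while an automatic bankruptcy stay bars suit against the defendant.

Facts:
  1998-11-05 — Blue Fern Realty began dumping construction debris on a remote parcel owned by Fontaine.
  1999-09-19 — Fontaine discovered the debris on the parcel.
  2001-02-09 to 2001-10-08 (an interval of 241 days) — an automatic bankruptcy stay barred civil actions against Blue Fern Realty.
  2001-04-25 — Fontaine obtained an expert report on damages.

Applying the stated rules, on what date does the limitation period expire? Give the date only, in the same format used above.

2002-05-18

The claim did not accrue until Fontaine discovered the injury on 1999-09-19; the 1998-11-05 act date does not start the clock under the stated rule.
The untolled deadline — 2 years after 1999-09-19 — is 2001-09-19.
The period was tolled for 241 days by the automatic bankruptcy stay (2001-02-09 to 2001-10-08), pushing the deadline to 2002-05-18.
Nothing else in the chronology tolls or restarts the period.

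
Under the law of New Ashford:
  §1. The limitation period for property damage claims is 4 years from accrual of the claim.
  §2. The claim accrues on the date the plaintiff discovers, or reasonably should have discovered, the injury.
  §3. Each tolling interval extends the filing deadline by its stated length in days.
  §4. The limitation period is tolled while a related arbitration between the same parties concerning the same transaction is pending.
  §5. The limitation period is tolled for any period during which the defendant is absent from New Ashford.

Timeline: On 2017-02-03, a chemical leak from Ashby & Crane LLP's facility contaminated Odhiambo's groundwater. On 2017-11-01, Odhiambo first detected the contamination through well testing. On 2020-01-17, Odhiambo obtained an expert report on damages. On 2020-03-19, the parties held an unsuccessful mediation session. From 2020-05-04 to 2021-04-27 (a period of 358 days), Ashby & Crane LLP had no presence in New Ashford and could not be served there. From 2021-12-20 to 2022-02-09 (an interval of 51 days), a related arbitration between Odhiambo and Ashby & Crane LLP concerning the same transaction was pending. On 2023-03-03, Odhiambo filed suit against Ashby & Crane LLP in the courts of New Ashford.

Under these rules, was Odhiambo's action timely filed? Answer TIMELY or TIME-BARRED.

The claim did not accrue until Odhiambo discovered the injury on 2017-11-01; the 2017-02-03 act date does not start the clock under the stated rule.
4 years from 2017-11-01 is 2021-11-01.
The defendant's absence from the jurisdiction from 2020-05-04 to 2021-04-27 tolled the period for 358 days, extending the deadline to 2022-10-25.
The pending related arbitration from 2021-12-20 to 2022-02-09 tolled the period for 51 days, extending the deadline to 2022-12-15.
The other events in the timeline have no effect on the limitation period under the stated rules.
Filing on 2023-03-03 missed the 2022-12-15 deadline — the action is time-barred.

TIME-BARRED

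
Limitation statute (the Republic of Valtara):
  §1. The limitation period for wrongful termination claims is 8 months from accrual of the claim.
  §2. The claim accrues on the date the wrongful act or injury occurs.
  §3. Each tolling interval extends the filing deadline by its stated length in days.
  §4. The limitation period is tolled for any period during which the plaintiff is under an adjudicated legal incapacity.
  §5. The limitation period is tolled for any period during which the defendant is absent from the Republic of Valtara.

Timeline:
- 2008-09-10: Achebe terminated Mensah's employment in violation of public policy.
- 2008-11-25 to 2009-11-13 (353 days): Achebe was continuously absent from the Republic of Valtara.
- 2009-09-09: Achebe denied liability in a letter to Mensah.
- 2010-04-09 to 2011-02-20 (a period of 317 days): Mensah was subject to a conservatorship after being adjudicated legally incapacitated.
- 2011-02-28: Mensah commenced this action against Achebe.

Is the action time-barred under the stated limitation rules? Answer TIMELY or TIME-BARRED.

TIMELY

The claim accrued on 2008-09-10, when the wrongful act occurred.
8 months from 2008-09-10 is 2009-05-10.
The defendant's absence from the jurisdiction from 2008-11-25 to 2009-11-13 tolled the period for 353 days, extending the deadline to 2010-04-28.
Because the plaintiff's legal incapacity ran from 2010-04-09 to 2011-02-20, the deadline is extended by 317 days to 2011-03-11.
The other events in the timeline have no effect on the limitation period under the stated rules.
Mensah filed on 2011-02-28, before the 2011-03-11 deadline, so the action is timely.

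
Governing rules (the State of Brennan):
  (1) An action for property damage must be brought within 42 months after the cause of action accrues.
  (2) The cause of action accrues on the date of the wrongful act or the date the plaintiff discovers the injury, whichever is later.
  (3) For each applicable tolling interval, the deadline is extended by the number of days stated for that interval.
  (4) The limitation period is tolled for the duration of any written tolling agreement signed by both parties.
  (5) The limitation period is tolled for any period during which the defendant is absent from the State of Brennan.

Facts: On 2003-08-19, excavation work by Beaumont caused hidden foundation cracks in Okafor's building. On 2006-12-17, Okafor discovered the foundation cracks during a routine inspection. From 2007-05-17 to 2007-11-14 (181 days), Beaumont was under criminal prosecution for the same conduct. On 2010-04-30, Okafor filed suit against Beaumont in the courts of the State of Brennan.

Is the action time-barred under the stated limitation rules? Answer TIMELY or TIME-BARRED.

Taking the later of the act (2003-08-19) and discovery (2006-12-17), the claim accrued on 2006-12-17.
The untolled deadline — 42 months after 2006-12-17 — is 2010-06-17.
No stated provision tolls the period for a criminal prosecution, so the interval from 2007-05-17 to 2007-11-14 has no effect on the deadline.
The 2010-04-30 filing precedes the 2010-06-17 deadline; the claim is timely.

TIMELY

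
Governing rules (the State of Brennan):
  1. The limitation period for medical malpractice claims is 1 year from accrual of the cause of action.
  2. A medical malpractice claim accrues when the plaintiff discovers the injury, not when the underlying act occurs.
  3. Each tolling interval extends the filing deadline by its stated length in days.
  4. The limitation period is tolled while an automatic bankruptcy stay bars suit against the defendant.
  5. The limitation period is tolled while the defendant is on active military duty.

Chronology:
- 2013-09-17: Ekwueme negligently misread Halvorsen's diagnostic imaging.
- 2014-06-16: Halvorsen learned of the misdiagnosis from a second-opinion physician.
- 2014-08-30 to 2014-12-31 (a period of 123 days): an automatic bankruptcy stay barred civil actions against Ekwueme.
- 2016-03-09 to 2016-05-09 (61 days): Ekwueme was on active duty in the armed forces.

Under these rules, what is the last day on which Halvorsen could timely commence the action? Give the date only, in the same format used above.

Accrual is tied to discovery, so the period began on 2014-06-16 rather than on 2013-09-17 when the act occurred.
Adding the 1 year base period to 2014-06-16 gives a deadline of 2015-06-16, before any tolling.
Because the automatic bankruptcy stay ran from 2014-08-30 to 2014-12-31, the deadline is extended by 123 days to 2015-10-17.
The defendant's active military service from 2016-03-09 to 2016-05-09 began after the period had already run on 2015-10-17, so it has no tolling effect.

2015-10-17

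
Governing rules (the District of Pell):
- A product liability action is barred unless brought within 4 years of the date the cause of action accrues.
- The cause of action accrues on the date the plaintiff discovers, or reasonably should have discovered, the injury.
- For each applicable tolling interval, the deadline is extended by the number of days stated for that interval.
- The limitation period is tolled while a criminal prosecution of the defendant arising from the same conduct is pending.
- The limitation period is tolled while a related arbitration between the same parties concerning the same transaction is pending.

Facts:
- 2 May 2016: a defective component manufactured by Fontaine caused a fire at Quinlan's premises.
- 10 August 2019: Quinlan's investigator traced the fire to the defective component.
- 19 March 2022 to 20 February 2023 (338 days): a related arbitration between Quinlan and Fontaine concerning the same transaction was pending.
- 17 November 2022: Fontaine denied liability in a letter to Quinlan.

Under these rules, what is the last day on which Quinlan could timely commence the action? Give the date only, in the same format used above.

13 July 2024

The claim did not accrue until Quinlan discovered the injury on 10 August 2019; the 2 May 2016 act date does not start the clock under the stated rule.
4 years from 10 August 2019 is 10 August 2023.
Because the pending related arbitration ran from 19 March 2022 to 20 February 2023, the deadline is extended by 338 days to 13 July 2024.
Nothing else in the chronology tolls or restarts the period.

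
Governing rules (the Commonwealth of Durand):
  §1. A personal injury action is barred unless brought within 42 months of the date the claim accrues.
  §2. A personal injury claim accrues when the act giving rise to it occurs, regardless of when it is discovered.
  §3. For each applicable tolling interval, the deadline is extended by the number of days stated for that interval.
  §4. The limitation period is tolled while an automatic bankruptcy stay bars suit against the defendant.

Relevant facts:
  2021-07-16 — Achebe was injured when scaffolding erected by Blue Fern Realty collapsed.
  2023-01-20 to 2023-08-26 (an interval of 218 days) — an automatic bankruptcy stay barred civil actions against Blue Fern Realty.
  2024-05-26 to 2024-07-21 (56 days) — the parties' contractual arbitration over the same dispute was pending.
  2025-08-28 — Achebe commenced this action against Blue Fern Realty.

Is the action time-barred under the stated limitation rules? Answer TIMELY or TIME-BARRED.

The claim accrued on 2021-07-16, the date of the act.
Adding the 42 months base period to 2021-07-16 gives a deadline of 2025-01-16, before any tolling.
The period was tolled for 218 days by the automatic bankruptcy stay (2023-01-20 to 2023-08-26), pushing the deadline to 2025-08-22.
No stated provision tolls the period for a pending arbitration, so the interval from 2024-05-26 to 2024-07-21 has no effect on the deadline.
Filing on 2025-08-28 missed the 2025-08-22 deadline — the action is time-barred.

TIME-BARRED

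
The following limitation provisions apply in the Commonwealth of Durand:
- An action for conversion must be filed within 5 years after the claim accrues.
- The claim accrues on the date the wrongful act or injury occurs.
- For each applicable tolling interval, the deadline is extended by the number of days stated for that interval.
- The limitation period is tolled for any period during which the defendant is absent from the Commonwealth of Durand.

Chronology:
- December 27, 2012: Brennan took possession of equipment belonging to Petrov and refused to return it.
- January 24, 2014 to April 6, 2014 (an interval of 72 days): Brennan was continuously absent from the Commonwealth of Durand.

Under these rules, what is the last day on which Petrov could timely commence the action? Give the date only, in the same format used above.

March 9, 2018

The claim accrued on December 27, 2012, when the wrongful act occurred.
5 years from December 27, 2012 is December 27, 2017.
The defendant's absence from the jurisdiction from January 24, 2014 to April 6, 2014 tolled the period for 72 days, extending the deadline to March 9, 2018.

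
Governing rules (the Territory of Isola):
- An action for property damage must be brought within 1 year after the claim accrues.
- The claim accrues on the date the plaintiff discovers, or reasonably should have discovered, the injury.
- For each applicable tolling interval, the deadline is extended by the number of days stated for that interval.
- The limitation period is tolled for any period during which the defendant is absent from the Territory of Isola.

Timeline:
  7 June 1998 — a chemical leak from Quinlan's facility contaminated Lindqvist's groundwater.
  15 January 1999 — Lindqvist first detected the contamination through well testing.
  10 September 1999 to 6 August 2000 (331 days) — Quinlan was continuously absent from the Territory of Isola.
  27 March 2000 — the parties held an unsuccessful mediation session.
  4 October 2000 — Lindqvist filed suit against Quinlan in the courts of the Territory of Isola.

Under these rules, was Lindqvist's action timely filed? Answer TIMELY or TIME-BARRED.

The claim did not accrue until Lindqvist discovered the injury on 15 January 1999; the 7 June 1998 act date does not start the clock under the stated rule.
Adding the 1 year base period to 15 January 1999 gives a deadline of 15 January 2000, before any tolling.
The period was tolled for 331 days by the defendant's absence from the jurisdiction (10 September 1999 to 6 August 2000), pushing the deadline to 11 December 2000.
Nothing else in the chronology tolls or restarts the period.
Filing on 4 October 2000 beat the 11 December 2000 deadline — the action is timely.

TIMELY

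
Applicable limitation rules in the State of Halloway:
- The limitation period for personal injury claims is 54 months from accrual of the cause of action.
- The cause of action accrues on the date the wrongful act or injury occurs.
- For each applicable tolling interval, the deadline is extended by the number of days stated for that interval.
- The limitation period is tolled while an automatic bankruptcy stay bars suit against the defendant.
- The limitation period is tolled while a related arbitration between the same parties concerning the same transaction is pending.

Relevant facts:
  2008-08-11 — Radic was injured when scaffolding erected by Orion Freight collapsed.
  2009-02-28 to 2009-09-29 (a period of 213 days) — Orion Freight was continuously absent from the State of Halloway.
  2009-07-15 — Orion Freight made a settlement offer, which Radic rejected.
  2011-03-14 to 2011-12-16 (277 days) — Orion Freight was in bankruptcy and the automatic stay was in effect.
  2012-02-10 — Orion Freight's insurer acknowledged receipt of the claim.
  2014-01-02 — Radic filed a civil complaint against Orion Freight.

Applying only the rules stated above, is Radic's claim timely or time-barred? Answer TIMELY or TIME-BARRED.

TIME-BARRED

The claim accrued on 2008-08-11, when the wrongful act occurred.
54 months from 2008-08-11 is 2013-02-11.
Because the automatic bankruptcy stay ran from 2011-03-14 to 2011-12-16, the deadline is extended by 277 days to 2013-11-15.
No stated provision tolls the period for the defendant's absence, so the interval from 2009-02-28 to 2009-09-29 has no effect on the deadline.
Nothing else in the chronology tolls or restarts the period.
The 2014-01-02 filing falls after the 2013-11-15 deadline; the claim is time-barred.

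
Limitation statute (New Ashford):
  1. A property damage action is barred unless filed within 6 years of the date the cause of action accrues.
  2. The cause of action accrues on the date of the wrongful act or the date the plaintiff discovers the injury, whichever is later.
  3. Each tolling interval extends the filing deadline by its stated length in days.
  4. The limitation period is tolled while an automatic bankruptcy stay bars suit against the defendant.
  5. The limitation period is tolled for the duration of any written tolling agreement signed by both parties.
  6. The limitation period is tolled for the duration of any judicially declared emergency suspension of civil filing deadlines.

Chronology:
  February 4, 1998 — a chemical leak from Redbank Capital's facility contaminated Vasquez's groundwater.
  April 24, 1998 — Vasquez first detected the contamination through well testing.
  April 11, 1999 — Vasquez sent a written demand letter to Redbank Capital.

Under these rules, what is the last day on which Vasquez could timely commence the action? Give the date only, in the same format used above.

Because discovery on April 24, 1998 post-dates the February 4, 1998 act, accrual under the later-of rule falls on April 24, 1998.
The untolled deadline — 6 years after April 24, 1998 — is April 24, 2004.
Nothing else in the chronology tolls or restarts the period.

April 24, 2004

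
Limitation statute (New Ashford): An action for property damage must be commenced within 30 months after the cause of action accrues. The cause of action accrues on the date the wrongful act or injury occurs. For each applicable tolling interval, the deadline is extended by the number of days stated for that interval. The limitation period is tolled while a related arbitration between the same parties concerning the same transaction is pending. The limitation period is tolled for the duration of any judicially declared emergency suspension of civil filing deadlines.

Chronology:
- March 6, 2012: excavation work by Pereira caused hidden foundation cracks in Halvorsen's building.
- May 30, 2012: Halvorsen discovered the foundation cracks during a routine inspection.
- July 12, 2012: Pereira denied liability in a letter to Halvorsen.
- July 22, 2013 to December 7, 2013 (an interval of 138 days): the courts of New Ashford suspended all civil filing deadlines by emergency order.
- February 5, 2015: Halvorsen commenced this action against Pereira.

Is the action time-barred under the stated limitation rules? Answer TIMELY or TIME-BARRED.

Accrual is governed by the date of the act, so the period began to run on March 6, 2012; the later discovery on May 30, 2012 is irrelevant under the stated rule.
30 months from March 6, 2012 is September 6, 2014.
Because the emergency suspension of filing deadlines ran from July 22, 2013 to December 7, 2013, the deadline is extended by 138 days to January 22, 2015.
The other events in the timeline have no effect on the limitation period under the stated rules.
The February 5, 2015 filing falls after the January 22, 2015 deadline; the claim is time-barred.

TIME-BARRED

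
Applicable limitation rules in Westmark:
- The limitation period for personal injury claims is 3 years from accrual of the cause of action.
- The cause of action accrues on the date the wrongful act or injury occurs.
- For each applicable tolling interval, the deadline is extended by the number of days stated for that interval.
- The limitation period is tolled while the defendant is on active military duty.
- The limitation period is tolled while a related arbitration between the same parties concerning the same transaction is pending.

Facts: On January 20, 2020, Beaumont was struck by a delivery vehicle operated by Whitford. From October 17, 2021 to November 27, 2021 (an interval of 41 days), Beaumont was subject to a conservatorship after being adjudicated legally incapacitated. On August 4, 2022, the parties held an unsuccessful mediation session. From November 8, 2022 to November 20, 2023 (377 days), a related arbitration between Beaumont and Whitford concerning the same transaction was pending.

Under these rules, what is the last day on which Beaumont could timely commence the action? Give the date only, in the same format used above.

February 1, 2024

The cause of action accrued on January 20, 2020, the date of the act.
3 years from January 20, 2020 is January 20, 2023.
Because the pending related arbitration ran from November 8, 2022 to November 20, 2023, the deadline is extended by 377 days to February 1, 2024.
Although the plaintiff's incapacity ran from October 17, 2021 to November 27, 2021, the stated rules do not make that a tolling event, so it is disregarded.
None of the other events listed affects the running of the period under the stated rules.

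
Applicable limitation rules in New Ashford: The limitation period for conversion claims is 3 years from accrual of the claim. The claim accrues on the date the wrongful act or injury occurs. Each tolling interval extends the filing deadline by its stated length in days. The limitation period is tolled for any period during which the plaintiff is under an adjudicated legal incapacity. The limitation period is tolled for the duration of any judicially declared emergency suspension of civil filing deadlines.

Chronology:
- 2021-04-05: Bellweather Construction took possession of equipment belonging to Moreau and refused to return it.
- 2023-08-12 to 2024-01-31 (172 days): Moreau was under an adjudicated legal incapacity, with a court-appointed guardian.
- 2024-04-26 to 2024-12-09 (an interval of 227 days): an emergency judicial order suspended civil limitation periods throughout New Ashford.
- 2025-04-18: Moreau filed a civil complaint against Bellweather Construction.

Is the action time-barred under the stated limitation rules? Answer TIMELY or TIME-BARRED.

The limitation period began to run on 2021-04-05.
The untolled deadline — 3 years after 2021-04-05 — is 2024-04-05.
The plaintiff's legal incapacity from 2023-08-12 to 2024-01-31 tolled the period for 172 days, extending the deadline to 2024-09-24.
Because the emergency suspension of filing deadlines ran from 2024-04-26 to 2024-12-09, the deadline is extended by 227 days to 2025-05-09.
Filing on 2025-04-18 beat the 2025-05-09 deadline — the action is timely.

TIMELY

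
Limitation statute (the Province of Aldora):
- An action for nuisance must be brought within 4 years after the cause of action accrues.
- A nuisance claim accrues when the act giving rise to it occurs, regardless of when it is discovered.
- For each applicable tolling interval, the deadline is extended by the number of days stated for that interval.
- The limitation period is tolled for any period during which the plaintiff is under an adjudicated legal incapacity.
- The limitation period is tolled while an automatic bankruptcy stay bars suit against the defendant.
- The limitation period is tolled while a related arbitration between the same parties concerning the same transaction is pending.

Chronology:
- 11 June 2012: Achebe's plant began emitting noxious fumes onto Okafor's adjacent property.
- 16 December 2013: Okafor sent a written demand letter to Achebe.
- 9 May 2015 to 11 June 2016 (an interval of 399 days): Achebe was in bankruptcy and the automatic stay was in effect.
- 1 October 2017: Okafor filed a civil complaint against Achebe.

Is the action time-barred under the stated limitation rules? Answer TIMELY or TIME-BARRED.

The limitation period began to run on 11 June 2012.
4 years from 11 June 2012 is 11 June 2016.
The automatic bankruptcy stay from 9 May 2015 to 11 June 2016 tolled the period for 399 days, extending the deadline to 15 July 2017.
None of the other events listed affects the running of the period under the stated rules.
The 1 October 2017 filing falls after the 15 July 2017 deadline; the claim is time-barred.

TIME-BARRED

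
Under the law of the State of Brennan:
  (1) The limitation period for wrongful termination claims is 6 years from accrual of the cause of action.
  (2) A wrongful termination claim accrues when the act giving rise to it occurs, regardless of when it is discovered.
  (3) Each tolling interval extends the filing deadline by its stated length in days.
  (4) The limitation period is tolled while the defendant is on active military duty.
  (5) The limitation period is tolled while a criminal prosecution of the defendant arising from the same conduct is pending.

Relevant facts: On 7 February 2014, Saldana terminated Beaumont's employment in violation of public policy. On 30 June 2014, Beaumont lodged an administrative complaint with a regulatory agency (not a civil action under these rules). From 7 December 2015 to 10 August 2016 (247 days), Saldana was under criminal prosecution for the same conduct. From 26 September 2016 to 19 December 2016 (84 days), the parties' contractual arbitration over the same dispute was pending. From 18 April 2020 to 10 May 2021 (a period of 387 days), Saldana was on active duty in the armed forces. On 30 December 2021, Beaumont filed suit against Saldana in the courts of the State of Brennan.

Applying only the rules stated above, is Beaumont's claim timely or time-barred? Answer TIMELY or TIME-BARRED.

The cause of action accrued on 7 February 2014, the date of the act.
6 years from 7 February 2014 is 7 February 2020.
The period was tolled for 247 days by the pending criminal prosecution (7 December 2015 to 10 August 2016), pushing the deadline to 11 October 2020.
Because the defendant's active military service ran from 18 April 2020 to 10 May 2021, the deadline is extended by 387 days to 2 November 2021.
Although a pending arbitration ran from 26 September 2016 to 19 December 2016, the stated rules do not make that a tolling event, so it is disregarded.
The other events in the timeline have no effect on the limitation period under the stated rules.
Beaumont filed on 30 December 2021, after the 2 November 2021 deadline, so the action is time-barred.

TIME-BARRED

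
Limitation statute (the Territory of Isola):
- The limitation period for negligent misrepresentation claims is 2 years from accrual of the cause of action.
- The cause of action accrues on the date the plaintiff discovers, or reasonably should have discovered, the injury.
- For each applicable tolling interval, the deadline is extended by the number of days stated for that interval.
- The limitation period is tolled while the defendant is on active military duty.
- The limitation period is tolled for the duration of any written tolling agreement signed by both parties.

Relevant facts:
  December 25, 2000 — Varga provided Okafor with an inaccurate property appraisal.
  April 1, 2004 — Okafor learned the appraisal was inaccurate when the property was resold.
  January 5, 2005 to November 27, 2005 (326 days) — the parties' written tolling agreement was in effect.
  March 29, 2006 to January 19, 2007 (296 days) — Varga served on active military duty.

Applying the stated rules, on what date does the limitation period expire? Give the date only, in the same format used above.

Under the discovery rule, the claim accrued on April 1, 2004, when Okafor discovered the injury — not on the December 25, 2000 date of the underlying act.
2 years from April 1, 2004 is April 1, 2006.
The period was tolled for 326 days by the written tolling agreement (January 5, 2005 to November 27, 2005), pushing the deadline to February 21, 2007.
The defendant's active military service from March 29, 2006 to January 19, 2007 tolled the period for 296 days, extending the deadline to December 14, 2007.

December 14, 2007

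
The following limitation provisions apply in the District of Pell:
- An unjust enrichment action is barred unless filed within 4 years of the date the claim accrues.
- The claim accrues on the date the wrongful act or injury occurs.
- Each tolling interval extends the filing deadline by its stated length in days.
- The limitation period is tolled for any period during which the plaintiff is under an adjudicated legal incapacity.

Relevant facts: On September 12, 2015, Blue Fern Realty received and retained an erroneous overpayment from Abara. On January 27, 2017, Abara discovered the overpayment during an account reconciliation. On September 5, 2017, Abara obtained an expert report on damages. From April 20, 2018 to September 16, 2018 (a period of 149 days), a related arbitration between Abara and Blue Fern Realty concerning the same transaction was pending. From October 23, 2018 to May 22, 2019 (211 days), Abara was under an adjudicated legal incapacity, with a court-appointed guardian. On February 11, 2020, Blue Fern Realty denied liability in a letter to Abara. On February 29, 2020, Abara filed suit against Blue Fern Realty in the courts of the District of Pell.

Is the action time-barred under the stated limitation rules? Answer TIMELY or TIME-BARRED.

TIMELY

Because the rule ties accrual to occurrence, the claim accrued on September 12, 2015, not on the January 27, 2017 discovery date.
Adding the 4 years base period to September 12, 2015 gives a deadline of September 12, 2019, before any tolling.
The plaintiff's legal incapacity from October 23, 2018 to May 22, 2019 tolled the period for 211 days, extending the deadline to April 10, 2020.
No stated provision tolls the period for a pending arbitration, so the interval from April 20, 2018 to September 16, 2018 has no effect on the deadline.
Nothing else in the chronology tolls or restarts the period.
The February 29, 2020 filing precedes the April 10, 2020 deadline; the claim is timely.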